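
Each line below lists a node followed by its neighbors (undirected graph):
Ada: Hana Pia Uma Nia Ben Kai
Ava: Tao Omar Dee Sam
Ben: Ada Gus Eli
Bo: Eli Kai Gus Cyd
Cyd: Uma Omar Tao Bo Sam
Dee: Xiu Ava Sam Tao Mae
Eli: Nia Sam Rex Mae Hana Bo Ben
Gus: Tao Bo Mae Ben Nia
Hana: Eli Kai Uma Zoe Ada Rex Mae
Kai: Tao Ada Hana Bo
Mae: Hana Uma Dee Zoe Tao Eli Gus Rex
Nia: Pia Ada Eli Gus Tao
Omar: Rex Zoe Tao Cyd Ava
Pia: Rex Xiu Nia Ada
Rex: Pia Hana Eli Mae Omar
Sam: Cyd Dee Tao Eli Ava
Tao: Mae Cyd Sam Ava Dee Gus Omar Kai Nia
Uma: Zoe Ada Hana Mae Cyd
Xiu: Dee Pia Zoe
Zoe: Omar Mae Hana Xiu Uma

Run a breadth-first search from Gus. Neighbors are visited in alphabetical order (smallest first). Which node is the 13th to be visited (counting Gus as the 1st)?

Rex

Visit Gus; enqueue Ben, Bo, Mae, Nia, Tao → queue [Ben, Bo, Mae, Nia, Tao]
Visit Ben; enqueue Ada, Eli → queue [Bo, Mae, Nia, Tao, Ada, Eli]
Visit Bo; enqueue Cyd, Kai → queue [Mae, Nia, Tao, Ada, Eli, Cyd, Kai]
Visit Mae; enqueue Dee, Hana, Rex, Uma, Zoe → queue [Nia, Tao, Ada, Eli, Cyd, Kai, Dee, Hana, Rex, Uma, Zoe]
Visit Nia; enqueue Pia → queue [Tao, Ada, Eli, Cyd, Kai, Dee, Hana, Rex, Uma, Zoe, Pia]
Visit Tao; enqueue Ava, Omar, Sam → queue [Ada, Eli, Cyd, Kai, Dee, Hana, Rex, Uma, Zoe, Pia, Ava, Omar, Sam]
Visit Ada → queue [Eli, Cyd, Kai, Dee, Hana, Rex, Uma, Zoe, Pia, Ava, Omar, Sam]
Visit Eli → queue [Cyd, Kai, Dee, Hana, Rex, Uma, Zoe, Pia, Ava, Omar, Sam]
Visit Cyd → queue [Kai, Dee, Hana, Rex, Uma, Zoe, Pia, Ava, Omar, Sam]
Visit Kai → queue [Dee, Hana, Rex, Uma, Zoe, Pia, Ava, Omar, Sam]
Visit Dee; enqueue Xiu → queue [Hana, Rex, Uma, Zoe, Pia, Ava, Omar, Sam, Xiu]
Visit Hana → queue [Rex, Uma, Zoe, Pia, Ava, Omar, Sam, Xiu]
Visit Rex → queue [Uma, Zoe, Pia, Ava, Omar, Sam, Xiu]
Visit Uma → queue [Zoe, Pia, Ava, Omar, Sam, Xiu]
Visit Zoe → queue [Pia, Ava, Omar, Sam, Xiu]
Visit Pia → queue [Ava, Omar, Sam, Xiu]
Visit Ava → queue [Omar, Sam, Xiu]
Visit Omar → queue [Sam, Xiu]
Visit Sam → queue [Xiu]
Visit Xiu → queue []

Visit order: Gus, Ben, Bo, Mae, Nia, Tao, Ada, Eli, Cyd, Kai, Dee, Hana, Rex, Uma, Zoe, Pia, Ava, Omar, Sam, Xiu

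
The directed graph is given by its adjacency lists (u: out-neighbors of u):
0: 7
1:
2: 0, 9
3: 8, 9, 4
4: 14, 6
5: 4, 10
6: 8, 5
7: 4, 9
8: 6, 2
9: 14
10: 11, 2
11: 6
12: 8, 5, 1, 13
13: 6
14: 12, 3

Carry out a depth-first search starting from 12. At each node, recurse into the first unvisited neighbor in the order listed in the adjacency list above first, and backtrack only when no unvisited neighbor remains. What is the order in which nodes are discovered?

Visit 12
12 → 8
8 → 6
6 → 5
5 → 4
4 → 14
14 → 3
3 → 9
5 → 10
10 → 11
10 → 2
2 → 0
0 → 7
12 → 1
12 → 13

12 -> 8 -> 6 -> 5 -> 4 -> 14 -> 3 -> 9 -> 10 -> 11 -> 2 -> 0 -> 7 -> 1 -> 13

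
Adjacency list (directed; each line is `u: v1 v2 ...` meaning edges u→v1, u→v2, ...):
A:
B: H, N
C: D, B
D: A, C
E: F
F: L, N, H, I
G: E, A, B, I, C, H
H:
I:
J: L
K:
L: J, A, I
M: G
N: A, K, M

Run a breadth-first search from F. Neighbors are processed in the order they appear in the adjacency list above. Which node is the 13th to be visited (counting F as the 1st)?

Visit F; enqueue L, N, H, I → queue [L, N, H, I]
Visit L; enqueue J, A → queue [N, H, I, J, A]
Visit N; enqueue K, M → queue [H, I, J, A, K, M]
Visit H → queue [I, J, A, K, M]
Visit I → queue [J, A, K, M]
Visit J → queue [A, K, M]
Visit A → queue [K, M]
Visit K → queue [M]
Visit M; enqueue G → queue [G]
Visit G; enqueue E, B, C → queue [E, B, C]
Visit E → queue [B, C]
Visit B → queue [C]
Visit C; enqueue D → queue [D]
Visit D → queue []

Visit order: F, L, N, H, I, J, A, K, M, G, E, B, C, D

C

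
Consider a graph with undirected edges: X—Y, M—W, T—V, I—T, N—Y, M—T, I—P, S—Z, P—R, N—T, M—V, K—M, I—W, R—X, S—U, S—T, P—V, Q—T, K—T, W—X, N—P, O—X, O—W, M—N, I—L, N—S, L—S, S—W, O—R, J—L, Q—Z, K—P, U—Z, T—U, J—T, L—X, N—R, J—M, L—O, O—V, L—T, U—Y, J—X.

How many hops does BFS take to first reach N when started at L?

Level 0: L
Level 1: I, J, O, S, T, X
Level 2: K, M, N, P, Q, R, U, V, W, Y, Z
N first appears at level 2.

2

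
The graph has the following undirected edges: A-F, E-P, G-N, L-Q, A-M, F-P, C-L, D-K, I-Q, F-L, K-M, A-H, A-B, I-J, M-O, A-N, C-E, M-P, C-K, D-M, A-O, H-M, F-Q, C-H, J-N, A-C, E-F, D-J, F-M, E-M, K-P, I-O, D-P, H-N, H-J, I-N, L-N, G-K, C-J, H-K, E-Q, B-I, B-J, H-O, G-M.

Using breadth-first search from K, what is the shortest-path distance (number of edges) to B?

Level 0: K
Level 1: C, D, G, H, M, P
Level 2: A, E, F, J, L, N, O
Level 3: B, I, Q
B first appears at level 3.

3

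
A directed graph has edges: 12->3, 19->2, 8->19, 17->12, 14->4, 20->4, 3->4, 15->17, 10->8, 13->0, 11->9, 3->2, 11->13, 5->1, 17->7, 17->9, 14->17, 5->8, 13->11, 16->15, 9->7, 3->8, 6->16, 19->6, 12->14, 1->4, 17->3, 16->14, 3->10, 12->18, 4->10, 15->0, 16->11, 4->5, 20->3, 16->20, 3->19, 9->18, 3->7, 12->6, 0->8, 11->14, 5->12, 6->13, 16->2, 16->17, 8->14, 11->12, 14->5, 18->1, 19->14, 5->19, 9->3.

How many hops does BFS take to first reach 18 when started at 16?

3

Level 0: 16
Level 1: 2, 11, 14, 15, 17, 20
Level 2: 0, 3, 4, 5, 7, 9, 12, 13
Level 3: 1, 6, 8, 10, 18, 19
18 first appears at level 3.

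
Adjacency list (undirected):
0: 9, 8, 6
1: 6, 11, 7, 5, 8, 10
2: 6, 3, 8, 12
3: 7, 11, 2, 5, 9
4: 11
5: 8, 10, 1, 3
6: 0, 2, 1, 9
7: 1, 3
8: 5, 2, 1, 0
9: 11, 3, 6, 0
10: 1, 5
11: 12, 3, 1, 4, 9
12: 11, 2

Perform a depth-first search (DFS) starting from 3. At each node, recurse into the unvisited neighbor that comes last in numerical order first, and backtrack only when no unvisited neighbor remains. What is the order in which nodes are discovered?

Visit 3
3 → 11
11 → 12
12 → 2
2 → 8
8 → 5
5 → 10
10 → 1
1 → 7
1 → 6
6 → 9
9 → 0
11 → 4

3 → 11 → 12 → 2 → 8 → 5 → 10 → 1 → 7 → 6 → 9 → 0 → 4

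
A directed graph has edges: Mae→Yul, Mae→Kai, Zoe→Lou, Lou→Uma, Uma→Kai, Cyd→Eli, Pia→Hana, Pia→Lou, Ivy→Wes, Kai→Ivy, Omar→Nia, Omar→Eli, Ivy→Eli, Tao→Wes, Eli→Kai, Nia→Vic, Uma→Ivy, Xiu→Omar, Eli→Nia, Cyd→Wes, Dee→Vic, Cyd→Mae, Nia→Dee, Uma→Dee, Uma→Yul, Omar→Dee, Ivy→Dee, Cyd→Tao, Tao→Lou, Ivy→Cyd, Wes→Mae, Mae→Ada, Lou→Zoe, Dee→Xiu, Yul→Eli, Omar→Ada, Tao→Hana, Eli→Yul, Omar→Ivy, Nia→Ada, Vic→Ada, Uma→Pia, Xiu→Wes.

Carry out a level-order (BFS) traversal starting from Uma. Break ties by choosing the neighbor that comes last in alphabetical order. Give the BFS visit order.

Visit Uma; enqueue Yul, Pia, Kai, Ivy, Dee → queue [Yul, Pia, Kai, Ivy, Dee]
Visit Yul; enqueue Eli → queue [Pia, Kai, Ivy, Dee, Eli]
Visit Pia; enqueue Lou, Hana → queue [Kai, Ivy, Dee, Eli, Lou, Hana]
Visit Kai → queue [Ivy, Dee, Eli, Lou, Hana]
Visit Ivy; enqueue Wes, Cyd → queue [Dee, Eli, Lou, Hana, Wes, Cyd]
Visit Dee; enqueue Xiu, Vic → queue [Eli, Lou, Hana, Wes, Cyd, Xiu, Vic]
Visit Eli; enqueue Nia → queue [Lou, Hana, Wes, Cyd, Xiu, Vic, Nia]
Visit Lou; enqueue Zoe → queue [Hana, Wes, Cyd, Xiu, Vic, Nia, Zoe]
Visit Hana → queue [Wes, Cyd, Xiu, Vic, Nia, Zoe]
Visit Wes; enqueue Mae → queue [Cyd, Xiu, Vic, Nia, Zoe, Mae]
Visit Cyd; enqueue Tao → queue [Xiu, Vic, Nia, Zoe, Mae, Tao]
Visit Xiu; enqueue Omar → queue [Vic, Nia, Zoe, Mae, Tao, Omar]
Visit Vic; enqueue Ada → queue [Nia, Zoe, Mae, Tao, Omar, Ada]
Visit Nia → queue [Zoe, Mae, Tao, Omar, Ada]
Visit Zoe → queue [Mae, Tao, Omar, Ada]
Visit Mae → queue [Tao, Omar, Ada]
Visit Tao → queue [Omar, Ada]
Visit Omar → queue [Ada]
Visit Ada → queue []

Uma Yul Pia Kai Ivy Dee Eli Lou Hana Wes Cyd Xiu Vic Nia Zoe Mae Tao Omar Ada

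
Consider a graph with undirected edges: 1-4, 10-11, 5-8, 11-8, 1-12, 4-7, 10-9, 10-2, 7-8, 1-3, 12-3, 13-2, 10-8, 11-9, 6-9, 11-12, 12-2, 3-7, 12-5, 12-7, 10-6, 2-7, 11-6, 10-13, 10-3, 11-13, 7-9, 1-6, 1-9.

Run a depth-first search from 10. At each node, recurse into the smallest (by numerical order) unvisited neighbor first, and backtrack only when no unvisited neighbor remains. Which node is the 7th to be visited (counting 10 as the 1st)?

6

Visit 10
10 → 2
2 → 7
7 → 3
3 → 1
1 → 4
1 → 6
6 → 9
9 → 11
11 → 8
8 → 5
5 → 12
11 → 13

Visit order: 10, 2, 7, 3, 1, 4, 6, 9, 11, 8, 5, 12, 13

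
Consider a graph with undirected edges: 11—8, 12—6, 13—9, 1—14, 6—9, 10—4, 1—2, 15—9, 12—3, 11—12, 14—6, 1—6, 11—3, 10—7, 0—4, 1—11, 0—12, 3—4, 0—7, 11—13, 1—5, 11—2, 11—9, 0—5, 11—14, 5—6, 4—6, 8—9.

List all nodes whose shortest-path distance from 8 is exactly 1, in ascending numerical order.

9, 11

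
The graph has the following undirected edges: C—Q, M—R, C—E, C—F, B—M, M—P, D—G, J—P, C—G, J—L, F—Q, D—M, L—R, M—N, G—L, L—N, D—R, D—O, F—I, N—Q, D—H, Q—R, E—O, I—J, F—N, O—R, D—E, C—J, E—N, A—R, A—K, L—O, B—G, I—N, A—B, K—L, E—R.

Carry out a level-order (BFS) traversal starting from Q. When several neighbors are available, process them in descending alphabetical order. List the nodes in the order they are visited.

Q R N F C O M L E D A I J G P B K H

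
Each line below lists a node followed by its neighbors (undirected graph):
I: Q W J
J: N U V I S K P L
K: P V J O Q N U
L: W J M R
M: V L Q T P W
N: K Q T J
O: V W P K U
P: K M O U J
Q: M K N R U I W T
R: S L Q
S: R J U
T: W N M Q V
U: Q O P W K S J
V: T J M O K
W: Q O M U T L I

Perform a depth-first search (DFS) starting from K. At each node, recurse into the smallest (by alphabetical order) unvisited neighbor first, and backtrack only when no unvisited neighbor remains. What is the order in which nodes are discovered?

K -> J -> I -> Q -> M -> L -> R -> S -> U -> O -> P -> V -> T -> N -> W

Visit K
K → J
J → I
I → Q
Q → M
M → L
L → R
R → S
S → U
U → O
O → P
O → V
V → T
T → N
T → W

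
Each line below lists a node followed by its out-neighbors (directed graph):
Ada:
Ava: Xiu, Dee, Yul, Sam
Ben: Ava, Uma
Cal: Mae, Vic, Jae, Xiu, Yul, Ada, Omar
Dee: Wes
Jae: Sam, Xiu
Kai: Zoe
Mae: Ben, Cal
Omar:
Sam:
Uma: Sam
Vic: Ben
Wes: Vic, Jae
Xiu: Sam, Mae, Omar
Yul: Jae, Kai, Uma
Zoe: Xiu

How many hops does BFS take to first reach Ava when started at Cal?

3

Level 0: Cal
Level 1: Ada, Jae, Mae, Omar, Vic, Xiu, Yul
Level 2: Ben, Kai, Sam, Uma
Level 3: Ava, Zoe
Level 4: Dee
Level 5: Wes
Ava first appears at level 3.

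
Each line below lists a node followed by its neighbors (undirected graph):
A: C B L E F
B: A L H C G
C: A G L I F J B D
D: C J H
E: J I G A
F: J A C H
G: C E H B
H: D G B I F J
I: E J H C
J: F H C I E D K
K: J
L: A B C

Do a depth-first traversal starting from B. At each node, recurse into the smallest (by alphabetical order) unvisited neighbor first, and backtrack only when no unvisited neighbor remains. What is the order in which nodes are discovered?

Visit B
B → A
A → C
C → D
D → H
H → F
F → J
J → E
E → G
E → I
J → K
C → L

B A C D H F J E G I K L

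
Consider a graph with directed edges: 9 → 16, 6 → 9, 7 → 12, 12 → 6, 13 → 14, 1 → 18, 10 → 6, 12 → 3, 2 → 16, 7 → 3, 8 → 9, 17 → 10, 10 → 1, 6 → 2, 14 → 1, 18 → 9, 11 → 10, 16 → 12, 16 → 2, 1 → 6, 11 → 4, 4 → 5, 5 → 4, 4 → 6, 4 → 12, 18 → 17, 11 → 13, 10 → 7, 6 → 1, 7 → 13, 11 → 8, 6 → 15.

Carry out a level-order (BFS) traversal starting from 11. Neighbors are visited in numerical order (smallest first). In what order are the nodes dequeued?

11, 4, 8, 10, 13, 5, 6, 12, 9, 1, 7, 14, 2, 15, 3, 16, 18, 17

Visit 11; enqueue 4, 8, 10, 13 → queue [4, 8, 10, 13]
Visit 4; enqueue 5, 6, 12 → queue [8, 10, 13, 5, 6, 12]
Visit 8; enqueue 9 → queue [10, 13, 5, 6, 12, 9]
Visit 10; enqueue 1, 7 → queue [13, 5, 6, 12, 9, 1, 7]
Visit 13; enqueue 14 → queue [5, 6, 12, 9, 1, 7, 14]
Visit 5 → queue [6, 12, 9, 1, 7, 14]
Visit 6; enqueue 2, 15 → queue [12, 9, 1, 7, 14, 2, 15]
Visit 12; enqueue 3 → queue [9, 1, 7, 14, 2, 15, 3]
Visit 9; enqueue 16 → queue [1, 7, 14, 2, 15, 3, 16]
Visit 1; enqueue 18 → queue [7, 14, 2, 15, 3, 16, 18]
Visit 7 → queue [14, 2, 15, 3, 16, 18]
Visit 14 → queue [2, 15, 3, 16, 18]
Visit 2 → queue [15, 3, 16, 18]
Visit 15 → queue [3, 16, 18]
Visit 3 → queue [16, 18]
Visit 16 → queue [18]
Visit 18; enqueue 17 → queue [17]
Visit 17 → queue []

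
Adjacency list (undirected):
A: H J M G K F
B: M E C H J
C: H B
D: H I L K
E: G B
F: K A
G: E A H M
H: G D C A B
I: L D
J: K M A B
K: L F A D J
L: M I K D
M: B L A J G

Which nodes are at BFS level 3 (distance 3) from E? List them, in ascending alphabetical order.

Level 0: E
Level 1: B, G
Level 2: A, C, H, J, M
Level 3: D, F, K, L
Level 4: I

D, F, K, L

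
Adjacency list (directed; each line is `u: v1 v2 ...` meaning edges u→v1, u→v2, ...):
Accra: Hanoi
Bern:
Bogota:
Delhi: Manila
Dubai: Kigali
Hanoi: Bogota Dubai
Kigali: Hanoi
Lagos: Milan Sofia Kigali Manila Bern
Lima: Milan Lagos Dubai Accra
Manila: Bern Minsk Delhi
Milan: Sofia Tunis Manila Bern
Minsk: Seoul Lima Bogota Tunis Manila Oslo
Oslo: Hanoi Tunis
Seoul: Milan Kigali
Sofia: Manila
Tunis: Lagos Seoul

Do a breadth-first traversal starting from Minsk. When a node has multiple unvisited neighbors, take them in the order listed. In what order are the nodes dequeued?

Minsk, Seoul, Lima, Bogota, Tunis, Manila, Oslo, Milan, Kigali, Lagos, Dubai, Accra, Bern, Delhi, Hanoi, Sofia

Visit Minsk; enqueue Seoul, Lima, Bogota, Tunis, Manila, Oslo → queue [Seoul, Lima, Bogota, Tunis, Manila, Oslo]
Visit Seoul; enqueue Milan, Kigali → queue [Lima, Bogota, Tunis, Manila, Oslo, Milan, Kigali]
Visit Lima; enqueue Lagos, Dubai, Accra → queue [Bogota, Tunis, Manila, Oslo, Milan, Kigali, Lagos, Dubai, Accra]
Visit Bogota → queue [Tunis, Manila, Oslo, Milan, Kigali, Lagos, Dubai, Accra]
Visit Tunis → queue [Manila, Oslo, Milan, Kigali, Lagos, Dubai, Accra]
Visit Manila; enqueue Bern, Delhi → queue [Oslo, Milan, Kigali, Lagos, Dubai, Accra, Bern, Delhi]
Visit Oslo; enqueue Hanoi → queue [Milan, Kigali, Lagos, Dubai, Accra, Bern, Delhi, Hanoi]
Visit Milan; enqueue Sofia → queue [Kigali, Lagos, Dubai, Accra, Bern, Delhi, Hanoi, Sofia]
Visit Kigali → queue [Lagos, Dubai, Accra, Bern, Delhi, Hanoi, Sofia]
Visit Lagos → queue [Dubai, Accra, Bern, Delhi, Hanoi, Sofia]
Visit Dubai → queue [Accra, Bern, Delhi, Hanoi, Sofia]
Visit Accra → queue [Bern, Delhi, Hanoi, Sofia]
Visit Bern → queue [Delhi, Hanoi, Sofia]
Visit Delhi → queue [Hanoi, Sofia]
Visit Hanoi → queue [Sofia]
Visit Sofia → queue []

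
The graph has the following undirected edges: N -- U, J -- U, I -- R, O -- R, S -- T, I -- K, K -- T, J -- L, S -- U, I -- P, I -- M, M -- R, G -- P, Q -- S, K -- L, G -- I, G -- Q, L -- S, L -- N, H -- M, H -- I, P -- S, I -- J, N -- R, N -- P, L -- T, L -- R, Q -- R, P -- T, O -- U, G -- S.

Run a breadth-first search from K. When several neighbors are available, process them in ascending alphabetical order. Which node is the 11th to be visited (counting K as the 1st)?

Visit K; enqueue I, L, T → queue [I, L, T]
Visit I; enqueue G, H, J, M, P, R → queue [L, T, G, H, J, M, P, R]
Visit L; enqueue N, S → queue [T, G, H, J, M, P, R, N, S]
Visit T → queue [G, H, J, M, P, R, N, S]
Visit G; enqueue Q → queue [H, J, M, P, R, N, S, Q]
Visit H → queue [J, M, P, R, N, S, Q]
Visit J; enqueue U → queue [M, P, R, N, S, Q, U]
Visit M → queue [P, R, N, S, Q, U]
Visit P → queue [R, N, S, Q, U]
Visit R; enqueue O → queue [N, S, Q, U, O]
Visit N → queue [S, Q, U, O]
Visit S → queue [Q, U, O]
Visit Q → queue [U, O]
Visit U → queue [O]
Visit O → queue []

Visit order: K, I, L, T, G, H, J, M, P, R, N, S, Q, U, O

N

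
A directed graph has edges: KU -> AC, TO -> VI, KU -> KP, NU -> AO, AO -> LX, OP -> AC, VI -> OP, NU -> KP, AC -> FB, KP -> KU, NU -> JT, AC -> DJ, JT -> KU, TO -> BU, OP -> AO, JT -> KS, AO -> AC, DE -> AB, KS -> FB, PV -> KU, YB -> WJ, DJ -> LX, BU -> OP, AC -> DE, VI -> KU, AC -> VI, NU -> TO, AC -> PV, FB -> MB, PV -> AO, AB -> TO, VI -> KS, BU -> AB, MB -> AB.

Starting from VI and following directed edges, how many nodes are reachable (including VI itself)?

BFS from VI visits: VI, KS, KU, OP, FB, AC, KP, AO, MB, DE, DJ, PV, LX, AB, TO, BU
Reachable nodes: 16 of 20 total.

16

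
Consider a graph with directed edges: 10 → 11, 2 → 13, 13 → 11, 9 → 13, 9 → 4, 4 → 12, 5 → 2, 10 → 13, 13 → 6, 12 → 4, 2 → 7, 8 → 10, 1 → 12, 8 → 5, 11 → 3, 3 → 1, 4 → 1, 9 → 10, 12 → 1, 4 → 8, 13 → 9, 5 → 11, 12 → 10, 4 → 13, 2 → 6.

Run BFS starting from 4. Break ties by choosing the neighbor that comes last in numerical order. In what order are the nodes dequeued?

4, 13, 12, 8, 1, 11, 9, 6, 10, 5, 3, 2, 7

Visit 4; enqueue 13, 12, 8, 1 → queue [13, 12, 8, 1]
Visit 13; enqueue 11, 9, 6 → queue [12, 8, 1, 11, 9, 6]
Visit 12; enqueue 10 → queue [8, 1, 11, 9, 6, 10]
Visit 8; enqueue 5 → queue [1, 11, 9, 6, 10, 5]
Visit 1 → queue [11, 9, 6, 10, 5]
Visit 11; enqueue 3 → queue [9, 6, 10, 5, 3]
Visit 9 → queue [6, 10, 5, 3]
Visit 6 → queue [10, 5, 3]
Visit 10 → queue [5, 3]
Visit 5; enqueue 2 → queue [3, 2]
Visit 3 → queue [2]
Visit 2; enqueue 7 → queue [7]
Visit 7 → queue []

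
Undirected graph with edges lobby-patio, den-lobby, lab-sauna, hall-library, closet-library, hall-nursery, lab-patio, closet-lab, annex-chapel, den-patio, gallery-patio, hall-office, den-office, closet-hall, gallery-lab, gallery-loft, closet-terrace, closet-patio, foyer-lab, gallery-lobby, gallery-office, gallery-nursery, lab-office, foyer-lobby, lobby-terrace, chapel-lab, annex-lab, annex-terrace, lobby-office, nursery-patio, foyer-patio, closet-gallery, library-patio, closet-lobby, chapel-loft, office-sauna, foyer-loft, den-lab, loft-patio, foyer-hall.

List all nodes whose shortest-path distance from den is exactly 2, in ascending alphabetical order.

annex, chapel, closet, foyer, gallery, hall, library, loft, nursery, sauna, terrace

Level 0: den
Level 1: lab, lobby, office, patio
Level 2: annex, chapel, closet, foyer, gallery, hall, library, loft, nursery, sauna, terrace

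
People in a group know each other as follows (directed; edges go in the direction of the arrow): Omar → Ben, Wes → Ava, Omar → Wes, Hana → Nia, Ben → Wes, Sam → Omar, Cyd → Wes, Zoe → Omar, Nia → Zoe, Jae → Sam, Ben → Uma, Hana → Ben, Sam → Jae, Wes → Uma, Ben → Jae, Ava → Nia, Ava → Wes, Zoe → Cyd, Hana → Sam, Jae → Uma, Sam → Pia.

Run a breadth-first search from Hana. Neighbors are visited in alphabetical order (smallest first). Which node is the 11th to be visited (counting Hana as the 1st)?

Ava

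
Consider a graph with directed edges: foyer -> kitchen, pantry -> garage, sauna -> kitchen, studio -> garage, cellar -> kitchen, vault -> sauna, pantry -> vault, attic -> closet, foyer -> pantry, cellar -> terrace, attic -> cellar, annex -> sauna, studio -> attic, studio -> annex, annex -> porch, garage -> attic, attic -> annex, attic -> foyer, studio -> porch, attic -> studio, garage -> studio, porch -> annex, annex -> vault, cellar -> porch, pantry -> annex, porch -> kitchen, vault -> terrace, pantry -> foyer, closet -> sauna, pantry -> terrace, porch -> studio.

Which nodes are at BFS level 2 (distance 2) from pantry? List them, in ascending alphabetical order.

attic, kitchen, porch, sauna, studio

Level 0: pantry
Level 1: annex, foyer, garage, terrace, vault
Level 2: attic, kitchen, porch, sauna, studio
Level 3: cellar, closet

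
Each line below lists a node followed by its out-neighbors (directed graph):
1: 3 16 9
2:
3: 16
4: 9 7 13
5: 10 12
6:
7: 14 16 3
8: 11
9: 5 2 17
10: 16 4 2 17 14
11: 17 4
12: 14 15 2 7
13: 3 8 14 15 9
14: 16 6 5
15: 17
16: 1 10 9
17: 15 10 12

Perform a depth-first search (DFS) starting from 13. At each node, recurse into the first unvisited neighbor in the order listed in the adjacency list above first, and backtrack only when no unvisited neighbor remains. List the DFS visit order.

Visit 13
13 → 3
3 → 16
16 → 1
1 → 9
9 → 5
5 → 10
10 → 4
4 → 7
7 → 14
14 → 6
10 → 2
10 → 17
17 → 15
17 → 12
13 → 8
8 → 11

13 → 3 → 16 → 1 → 9 → 5 → 10 → 4 → 7 → 14 → 6 → 2 → 17 → 15 → 12 → 8 → 11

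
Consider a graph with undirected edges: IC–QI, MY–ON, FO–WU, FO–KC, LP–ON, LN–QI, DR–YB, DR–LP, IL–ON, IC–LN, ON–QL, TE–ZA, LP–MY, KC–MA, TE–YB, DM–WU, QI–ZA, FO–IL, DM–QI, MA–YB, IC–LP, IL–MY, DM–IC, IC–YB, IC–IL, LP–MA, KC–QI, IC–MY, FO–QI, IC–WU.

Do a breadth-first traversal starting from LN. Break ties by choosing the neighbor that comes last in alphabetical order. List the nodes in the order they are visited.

Visit LN; enqueue QI, IC → queue [QI, IC]
Visit QI; enqueue ZA, KC, FO, DM → queue [IC, ZA, KC, FO, DM]
Visit IC; enqueue YB, WU, MY, LP, IL → queue [ZA, KC, FO, DM, YB, WU, MY, LP, IL]
Visit ZA; enqueue TE → queue [KC, FO, DM, YB, WU, MY, LP, IL, TE]
Visit KC; enqueue MA → queue [FO, DM, YB, WU, MY, LP, IL, TE, MA]
Visit FO → queue [DM, YB, WU, MY, LP, IL, TE, MA]
Visit DM → queue [YB, WU, MY, LP, IL, TE, MA]
Visit YB; enqueue DR → queue [WU, MY, LP, IL, TE, MA, DR]
Visit WU → queue [MY, LP, IL, TE, MA, DR]
Visit MY; enqueue ON → queue [LP, IL, TE, MA, DR, ON]
Visit LP → queue [IL, TE, MA, DR, ON]
Visit IL → queue [TE, MA, DR, ON]
Visit TE → queue [MA, DR, ON]
Visit MA → queue [DR, ON]
Visit DR → queue [ON]
Visit ON; enqueue QL → queue [QL]
Visit QL → queue []

LN, QI, IC, ZA, KC, FO, DM, YB, WU, MY, LP, IL, TE, MA, DR, ON, QL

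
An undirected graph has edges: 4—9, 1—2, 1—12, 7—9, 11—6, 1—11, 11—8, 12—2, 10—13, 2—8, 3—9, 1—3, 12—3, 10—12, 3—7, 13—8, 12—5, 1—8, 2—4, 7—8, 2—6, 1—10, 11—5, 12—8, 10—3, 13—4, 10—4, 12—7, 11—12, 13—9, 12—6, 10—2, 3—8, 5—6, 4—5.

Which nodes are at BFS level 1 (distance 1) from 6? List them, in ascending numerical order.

2, 5, 11, 12

Level 0: 6
Level 1: 2, 5, 11, 12
Level 2: 1, 3, 4, 7, 8, 10
Level 3: 9, 13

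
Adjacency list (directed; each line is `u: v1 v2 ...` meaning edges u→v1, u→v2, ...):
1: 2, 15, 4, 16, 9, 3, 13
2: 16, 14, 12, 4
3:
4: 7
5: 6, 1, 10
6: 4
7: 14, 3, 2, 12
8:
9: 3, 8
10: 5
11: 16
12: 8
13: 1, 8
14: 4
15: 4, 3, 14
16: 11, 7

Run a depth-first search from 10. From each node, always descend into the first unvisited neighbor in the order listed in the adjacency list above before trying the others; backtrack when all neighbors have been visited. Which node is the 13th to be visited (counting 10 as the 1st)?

Visit 10
10 → 5
5 → 6
6 → 4
4 → 7
7 → 14
7 → 3
7 → 2
2 → 16
16 → 11
2 → 12
12 → 8
5 → 1
1 → 15
1 → 9
1 → 13

Visit order: 10, 5, 6, 4, 7, 14, 3, 2, 16, 11, 12, 8, 1, 15, 9, 13

1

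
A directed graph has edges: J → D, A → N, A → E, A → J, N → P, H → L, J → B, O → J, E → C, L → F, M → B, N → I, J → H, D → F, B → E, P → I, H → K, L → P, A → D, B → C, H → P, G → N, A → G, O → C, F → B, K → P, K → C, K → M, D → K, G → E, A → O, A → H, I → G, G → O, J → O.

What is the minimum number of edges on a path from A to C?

Level 0: A
Level 1: D, E, G, H, J, N, O
Level 2: B, C, F, I, K, L, P
Level 3: M
C first appears at level 2.

2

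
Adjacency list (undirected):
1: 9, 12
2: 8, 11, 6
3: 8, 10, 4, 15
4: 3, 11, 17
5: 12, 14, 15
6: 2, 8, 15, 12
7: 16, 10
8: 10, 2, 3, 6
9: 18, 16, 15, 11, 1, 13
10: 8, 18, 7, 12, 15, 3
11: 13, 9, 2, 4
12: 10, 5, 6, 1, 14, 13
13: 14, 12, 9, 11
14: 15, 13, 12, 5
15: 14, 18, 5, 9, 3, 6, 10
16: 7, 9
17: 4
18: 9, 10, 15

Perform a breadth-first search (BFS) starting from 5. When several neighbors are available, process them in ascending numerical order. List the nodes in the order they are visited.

Visit 5; enqueue 12, 14, 15 → queue [12, 14, 15]
Visit 12; enqueue 1, 6, 10, 13 → queue [14, 15, 1, 6, 10, 13]
Visit 14 → queue [15, 1, 6, 10, 13]
Visit 15; enqueue 3, 9, 18 → queue [1, 6, 10, 13, 3, 9, 18]
Visit 1 → queue [6, 10, 13, 3, 9, 18]
Visit 6; enqueue 2, 8 → queue [10, 13, 3, 9, 18, 2, 8]
Visit 10; enqueue 7 → queue [13, 3, 9, 18, 2, 8, 7]
Visit 13; enqueue 11 → queue [3, 9, 18, 2, 8, 7, 11]
Visit 3; enqueue 4 → queue [9, 18, 2, 8, 7, 11, 4]
Visit 9; enqueue 16 → queue [18, 2, 8, 7, 11, 4, 16]
Visit 18 → queue [2, 8, 7, 11, 4, 16]
Visit 2 → queue [8, 7, 11, 4, 16]
Visit 8 → queue [7, 11, 4, 16]
Visit 7 → queue [11, 4, 16]
Visit 11 → queue [4, 16]
Visit 4; enqueue 17 → queue [16, 17]
Visit 16 → queue [17]
Visit 17 → queue []

5, 12, 14, 15, 1, 6, 10, 13, 3, 9, 18, 2, 8, 7, 11, 4, 16, 17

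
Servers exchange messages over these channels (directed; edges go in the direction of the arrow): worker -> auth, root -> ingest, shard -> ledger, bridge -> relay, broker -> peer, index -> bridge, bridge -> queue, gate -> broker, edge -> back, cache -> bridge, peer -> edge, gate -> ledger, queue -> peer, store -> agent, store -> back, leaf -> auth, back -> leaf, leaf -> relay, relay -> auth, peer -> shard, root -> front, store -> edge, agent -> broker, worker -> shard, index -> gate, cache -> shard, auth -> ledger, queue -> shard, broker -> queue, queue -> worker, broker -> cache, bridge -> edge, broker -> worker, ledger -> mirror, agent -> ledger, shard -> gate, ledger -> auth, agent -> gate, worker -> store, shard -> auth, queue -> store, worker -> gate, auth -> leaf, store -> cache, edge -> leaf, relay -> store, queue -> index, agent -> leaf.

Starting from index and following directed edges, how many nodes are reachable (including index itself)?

BFS from index visits: index, gate, bridge, ledger, broker, relay, queue, edge, mirror, auth, worker, peer, cache, store, shard, leaf, back, agent
Reachable nodes: 18 of 21 total.

18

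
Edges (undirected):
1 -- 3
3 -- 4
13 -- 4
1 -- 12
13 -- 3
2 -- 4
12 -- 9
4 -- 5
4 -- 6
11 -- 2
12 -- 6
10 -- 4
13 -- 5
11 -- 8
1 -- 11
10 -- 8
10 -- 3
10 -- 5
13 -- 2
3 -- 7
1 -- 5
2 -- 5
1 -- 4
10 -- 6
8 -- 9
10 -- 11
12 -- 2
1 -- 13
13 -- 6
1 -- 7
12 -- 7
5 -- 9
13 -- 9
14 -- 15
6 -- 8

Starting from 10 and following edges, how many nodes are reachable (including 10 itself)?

BFS from 10 visits: 10, 3, 4, 5, 6, 8, 11, 1, 7, 13, 2, 9, 12
Reachable nodes: 13 of 15 total.

13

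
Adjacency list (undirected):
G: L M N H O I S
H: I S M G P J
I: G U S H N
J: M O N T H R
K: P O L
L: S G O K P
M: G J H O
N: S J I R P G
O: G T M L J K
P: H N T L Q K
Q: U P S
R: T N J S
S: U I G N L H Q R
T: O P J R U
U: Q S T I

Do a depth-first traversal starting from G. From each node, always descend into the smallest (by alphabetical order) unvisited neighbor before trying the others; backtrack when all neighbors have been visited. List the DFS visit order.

G -> H -> I -> N -> J -> M -> O -> K -> L -> P -> Q -> S -> R -> T -> U

Visit G
G → H
H → I
I → N
N → J
J → M
M → O
O → K
K → L
L → P
P → Q
Q → S
S → R
R → T
T → U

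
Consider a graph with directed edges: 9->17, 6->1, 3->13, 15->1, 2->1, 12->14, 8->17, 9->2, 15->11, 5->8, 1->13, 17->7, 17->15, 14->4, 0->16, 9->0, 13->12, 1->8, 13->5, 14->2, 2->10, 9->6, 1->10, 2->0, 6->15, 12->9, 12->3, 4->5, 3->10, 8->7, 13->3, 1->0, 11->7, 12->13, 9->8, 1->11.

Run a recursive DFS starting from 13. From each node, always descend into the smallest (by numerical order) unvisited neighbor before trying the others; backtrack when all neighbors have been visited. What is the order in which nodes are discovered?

Visit 13
13 → 3
3 → 10
13 → 5
5 → 8
8 → 7
8 → 17
17 → 15
15 → 1
1 → 0
0 → 16
1 → 11
13 → 12
12 → 9
9 → 2
9 → 6
12 → 14
14 → 4

13 3 10 5 8 7 17 15 1 0 16 11 12 9 2 6 14 4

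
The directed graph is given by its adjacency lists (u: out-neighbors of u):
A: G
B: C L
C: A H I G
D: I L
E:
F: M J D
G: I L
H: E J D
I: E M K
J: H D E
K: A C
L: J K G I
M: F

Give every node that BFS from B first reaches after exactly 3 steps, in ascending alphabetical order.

D, E, M

Level 0: B
Level 1: C, L
Level 2: A, G, H, I, J, K
Level 3: D, E, M
Level 4: F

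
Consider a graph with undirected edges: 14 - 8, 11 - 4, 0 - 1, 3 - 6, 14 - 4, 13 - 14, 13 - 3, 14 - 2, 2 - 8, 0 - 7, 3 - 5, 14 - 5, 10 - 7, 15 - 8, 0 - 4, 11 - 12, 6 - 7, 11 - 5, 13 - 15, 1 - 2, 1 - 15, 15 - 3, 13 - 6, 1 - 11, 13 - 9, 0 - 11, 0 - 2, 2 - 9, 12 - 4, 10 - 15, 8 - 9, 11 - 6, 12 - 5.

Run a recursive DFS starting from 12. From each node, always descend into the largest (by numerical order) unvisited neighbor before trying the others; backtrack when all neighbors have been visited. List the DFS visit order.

12, 11, 6, 13, 15, 10, 7, 0, 4, 14, 8, 9, 2, 1, 5, 3

Visit 12
12 → 11
11 → 6
6 → 13
13 → 15
15 → 10
10 → 7
7 → 0
0 → 4
4 → 14
14 → 8
8 → 9
9 → 2
2 → 1
14 → 5
5 → 3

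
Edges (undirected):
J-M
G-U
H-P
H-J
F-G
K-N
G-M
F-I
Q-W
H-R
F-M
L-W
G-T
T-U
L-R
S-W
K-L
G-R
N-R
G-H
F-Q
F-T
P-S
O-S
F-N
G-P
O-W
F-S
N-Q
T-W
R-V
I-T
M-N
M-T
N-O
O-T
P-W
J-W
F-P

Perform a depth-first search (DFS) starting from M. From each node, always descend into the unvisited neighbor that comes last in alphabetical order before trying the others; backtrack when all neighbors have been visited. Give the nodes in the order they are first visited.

Visit M
M → T
T → W
W → S
S → P
P → H
H → R
R → V
R → N
N → Q
Q → F
F → I
F → G
G → U
N → O
N → K
K → L
H → J

M T W S P H R V N Q F I G U O K L J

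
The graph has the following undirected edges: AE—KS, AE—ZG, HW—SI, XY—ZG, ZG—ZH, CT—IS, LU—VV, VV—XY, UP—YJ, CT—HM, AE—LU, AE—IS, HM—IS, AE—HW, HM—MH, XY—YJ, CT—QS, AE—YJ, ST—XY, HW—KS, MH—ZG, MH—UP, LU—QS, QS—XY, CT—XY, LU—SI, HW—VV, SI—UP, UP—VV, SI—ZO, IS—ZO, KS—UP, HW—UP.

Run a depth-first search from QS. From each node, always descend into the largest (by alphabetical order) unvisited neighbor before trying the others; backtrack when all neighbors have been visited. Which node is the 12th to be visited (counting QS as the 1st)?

SI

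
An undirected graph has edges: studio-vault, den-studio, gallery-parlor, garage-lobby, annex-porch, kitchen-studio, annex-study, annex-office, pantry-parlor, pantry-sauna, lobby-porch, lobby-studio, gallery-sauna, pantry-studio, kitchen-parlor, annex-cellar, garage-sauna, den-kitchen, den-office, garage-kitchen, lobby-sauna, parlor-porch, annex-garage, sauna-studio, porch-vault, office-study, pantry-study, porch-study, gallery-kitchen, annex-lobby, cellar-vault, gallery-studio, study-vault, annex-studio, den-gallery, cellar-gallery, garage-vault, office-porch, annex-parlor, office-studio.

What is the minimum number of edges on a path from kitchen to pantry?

Level 0: kitchen
Level 1: den, gallery, garage, parlor, studio
Level 2: annex, cellar, lobby, office, pantry, porch, sauna, vault
Level 3: study
pantry first appears at level 2.

2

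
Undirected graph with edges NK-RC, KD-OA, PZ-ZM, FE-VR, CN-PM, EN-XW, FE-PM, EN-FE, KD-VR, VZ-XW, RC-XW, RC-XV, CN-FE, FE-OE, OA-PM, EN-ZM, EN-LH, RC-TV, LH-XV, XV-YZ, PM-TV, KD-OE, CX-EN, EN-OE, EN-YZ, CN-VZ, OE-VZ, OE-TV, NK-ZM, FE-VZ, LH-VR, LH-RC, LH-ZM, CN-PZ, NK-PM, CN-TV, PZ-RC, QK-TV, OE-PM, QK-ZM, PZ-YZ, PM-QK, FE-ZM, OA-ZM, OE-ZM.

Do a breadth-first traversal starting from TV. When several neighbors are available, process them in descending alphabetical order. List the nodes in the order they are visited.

TV RC QK PM OE CN XW XV PZ NK LH ZM OA FE VZ KD EN YZ VR CX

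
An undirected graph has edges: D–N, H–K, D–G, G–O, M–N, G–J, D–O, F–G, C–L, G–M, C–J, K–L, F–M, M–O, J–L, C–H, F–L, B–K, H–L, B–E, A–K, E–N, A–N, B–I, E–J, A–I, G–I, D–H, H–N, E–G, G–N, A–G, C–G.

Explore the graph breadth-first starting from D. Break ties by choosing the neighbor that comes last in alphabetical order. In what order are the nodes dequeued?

Visit D; enqueue O, N, H, G → queue [O, N, H, G]
Visit O; enqueue M → queue [N, H, G, M]
Visit N; enqueue E, A → queue [H, G, M, E, A]
Visit H; enqueue L, K, C → queue [G, M, E, A, L, K, C]
Visit G; enqueue J, I, F → queue [M, E, A, L, K, C, J, I, F]
Visit M → queue [E, A, L, K, C, J, I, F]
Visit E; enqueue B → queue [A, L, K, C, J, I, F, B]
Visit A → queue [L, K, C, J, I, F, B]
Visit L → queue [K, C, J, I, F, B]
Visit K → queue [C, J, I, F, B]
Visit C → queue [J, I, F, B]
Visit J → queue [I, F, B]
Visit I → queue [F, B]
Visit F → queue [B]
Visit B → queue []

D -> O -> N -> H -> G -> M -> E -> A -> L -> K -> C -> J -> I -> F -> B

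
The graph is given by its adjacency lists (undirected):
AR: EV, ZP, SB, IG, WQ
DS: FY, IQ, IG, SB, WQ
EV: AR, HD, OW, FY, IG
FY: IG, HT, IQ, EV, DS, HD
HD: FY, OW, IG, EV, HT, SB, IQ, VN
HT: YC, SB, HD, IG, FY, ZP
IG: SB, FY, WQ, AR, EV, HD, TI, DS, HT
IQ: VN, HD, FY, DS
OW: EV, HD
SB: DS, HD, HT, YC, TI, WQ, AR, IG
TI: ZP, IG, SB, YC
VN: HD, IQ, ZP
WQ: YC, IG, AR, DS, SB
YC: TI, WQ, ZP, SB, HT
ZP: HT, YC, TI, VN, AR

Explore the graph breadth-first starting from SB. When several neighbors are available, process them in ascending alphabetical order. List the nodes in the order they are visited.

SB → AR → DS → HD → HT → IG → TI → WQ → YC → EV → ZP → FY → IQ → OW → VN

Visit SB; enqueue AR, DS, HD, HT, IG, TI, WQ, YC → queue [AR, DS, HD, HT, IG, TI, WQ, YC]
Visit AR; enqueue EV, ZP → queue [DS, HD, HT, IG, TI, WQ, YC, EV, ZP]
Visit DS; enqueue FY, IQ → queue [HD, HT, IG, TI, WQ, YC, EV, ZP, FY, IQ]
Visit HD; enqueue OW, VN → queue [HT, IG, TI, WQ, YC, EV, ZP, FY, IQ, OW, VN]
Visit HT → queue [IG, TI, WQ, YC, EV, ZP, FY, IQ, OW, VN]
Visit IG → queue [TI, WQ, YC, EV, ZP, FY, IQ, OW, VN]
Visit TI → queue [WQ, YC, EV, ZP, FY, IQ, OW, VN]
Visit WQ → queue [YC, EV, ZP, FY, IQ, OW, VN]
Visit YC → queue [EV, ZP, FY, IQ, OW, VN]
Visit EV → queue [ZP, FY, IQ, OW, VN]
Visit ZP → queue [FY, IQ, OW, VN]
Visit FY → queue [IQ, OW, VN]
Visit IQ → queue [OW, VN]
Visit OW → queue [VN]
Visit VN → queue []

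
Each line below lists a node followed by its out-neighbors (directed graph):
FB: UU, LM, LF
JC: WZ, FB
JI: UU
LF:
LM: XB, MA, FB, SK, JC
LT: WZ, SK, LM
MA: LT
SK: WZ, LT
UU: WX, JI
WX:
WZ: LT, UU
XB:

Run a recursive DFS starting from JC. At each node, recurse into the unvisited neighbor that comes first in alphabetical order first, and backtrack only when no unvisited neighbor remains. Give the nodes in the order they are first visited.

Visit JC
JC → FB
FB → LF
FB → LM
LM → MA
MA → LT
LT → SK
SK → WZ
WZ → UU
UU → JI
UU → WX
LM → XB

JC, FB, LF, LM, MA, LT, SK, WZ, UU, JI, WX, XB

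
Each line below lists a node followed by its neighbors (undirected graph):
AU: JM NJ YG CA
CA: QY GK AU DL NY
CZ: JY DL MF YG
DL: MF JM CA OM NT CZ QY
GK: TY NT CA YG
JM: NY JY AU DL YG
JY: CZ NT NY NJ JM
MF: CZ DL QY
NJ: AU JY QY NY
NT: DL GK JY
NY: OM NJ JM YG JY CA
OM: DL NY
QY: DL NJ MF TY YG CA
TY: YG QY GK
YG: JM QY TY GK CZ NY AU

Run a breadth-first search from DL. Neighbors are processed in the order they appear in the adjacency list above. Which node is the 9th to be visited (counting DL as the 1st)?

Visit DL; enqueue MF, JM, CA, OM, NT, CZ, QY → queue [MF, JM, CA, OM, NT, CZ, QY]
Visit MF → queue [JM, CA, OM, NT, CZ, QY]
Visit JM; enqueue NY, JY, AU, YG → queue [CA, OM, NT, CZ, QY, NY, JY, AU, YG]
Visit CA; enqueue GK → queue [OM, NT, CZ, QY, NY, JY, AU, YG, GK]
Visit OM → queue [NT, CZ, QY, NY, JY, AU, YG, GK]
Visit NT → queue [CZ, QY, NY, JY, AU, YG, GK]
Visit CZ → queue [QY, NY, JY, AU, YG, GK]
Visit QY; enqueue NJ, TY → queue [NY, JY, AU, YG, GK, NJ, TY]
Visit NY → queue [JY, AU, YG, GK, NJ, TY]
Visit JY → queue [AU, YG, GK, NJ, TY]
Visit AU → queue [YG, GK, NJ, TY]
Visit YG → queue [GK, NJ, TY]
Visit GK → queue [NJ, TY]
Visit NJ → queue [TY]
Visit TY → queue []

Visit order: DL, MF, JM, CA, OM, NT, CZ, QY, NY, JY, AU, YG, GK, NJ, TY

NY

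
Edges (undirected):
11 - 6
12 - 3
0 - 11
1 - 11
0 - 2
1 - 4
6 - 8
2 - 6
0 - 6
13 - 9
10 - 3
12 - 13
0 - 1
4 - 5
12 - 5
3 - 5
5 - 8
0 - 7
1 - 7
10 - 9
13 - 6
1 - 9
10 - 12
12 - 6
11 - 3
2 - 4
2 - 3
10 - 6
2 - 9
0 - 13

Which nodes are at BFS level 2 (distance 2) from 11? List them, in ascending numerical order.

Level 0: 11
Level 1: 0, 1, 3, 6
Level 2: 2, 4, 5, 7, 8, 9, 10, 12, 13

2, 4, 5, 7, 8, 9, 10, 12, 13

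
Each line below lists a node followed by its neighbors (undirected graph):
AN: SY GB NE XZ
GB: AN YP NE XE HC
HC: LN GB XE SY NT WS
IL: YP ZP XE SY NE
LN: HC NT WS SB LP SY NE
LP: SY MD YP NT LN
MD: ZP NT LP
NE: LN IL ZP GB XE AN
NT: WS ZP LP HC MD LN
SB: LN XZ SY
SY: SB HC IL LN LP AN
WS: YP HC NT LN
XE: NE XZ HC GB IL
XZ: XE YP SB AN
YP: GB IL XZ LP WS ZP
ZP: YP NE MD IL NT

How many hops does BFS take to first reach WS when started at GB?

2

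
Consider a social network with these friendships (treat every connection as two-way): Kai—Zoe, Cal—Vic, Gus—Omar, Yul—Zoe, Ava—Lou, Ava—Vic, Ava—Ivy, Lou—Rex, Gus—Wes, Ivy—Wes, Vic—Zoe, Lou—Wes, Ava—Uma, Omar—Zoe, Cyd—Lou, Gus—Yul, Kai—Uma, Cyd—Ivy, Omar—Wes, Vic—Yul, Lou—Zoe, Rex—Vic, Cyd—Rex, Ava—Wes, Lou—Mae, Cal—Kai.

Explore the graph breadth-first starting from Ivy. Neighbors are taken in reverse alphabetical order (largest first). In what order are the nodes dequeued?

Visit Ivy; enqueue Wes, Cyd, Ava → queue [Wes, Cyd, Ava]
Visit Wes; enqueue Omar, Lou, Gus → queue [Cyd, Ava, Omar, Lou, Gus]
Visit Cyd; enqueue Rex → queue [Ava, Omar, Lou, Gus, Rex]
Visit Ava; enqueue Vic, Uma → queue [Omar, Lou, Gus, Rex, Vic, Uma]
Visit Omar; enqueue Zoe → queue [Lou, Gus, Rex, Vic, Uma, Zoe]
Visit Lou; enqueue Mae → queue [Gus, Rex, Vic, Uma, Zoe, Mae]
Visit Gus; enqueue Yul → queue [Rex, Vic, Uma, Zoe, Mae, Yul]
Visit Rex → queue [Vic, Uma, Zoe, Mae, Yul]
Visit Vic; enqueue Cal → queue [Uma, Zoe, Mae, Yul, Cal]
Visit Uma; enqueue Kai → queue [Zoe, Mae, Yul, Cal, Kai]
Visit Zoe → queue [Mae, Yul, Cal, Kai]
Visit Mae → queue [Yul, Cal, Kai]
Visit Yul → queue [Cal, Kai]
Visit Cal → queue [Kai]
Visit Kai → queue []

Ivy, Wes, Cyd, Ava, Omar, Lou, Gus, Rex, Vic, Uma, Zoe, Mae, Yul, Cal, Kai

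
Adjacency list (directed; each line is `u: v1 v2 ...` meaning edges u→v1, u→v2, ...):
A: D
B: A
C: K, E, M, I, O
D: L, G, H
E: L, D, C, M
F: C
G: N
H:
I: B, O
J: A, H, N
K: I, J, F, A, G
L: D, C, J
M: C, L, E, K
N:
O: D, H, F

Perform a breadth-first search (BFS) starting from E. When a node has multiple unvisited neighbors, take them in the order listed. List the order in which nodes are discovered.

E L D C M J G H K I O A N F B

Visit E; enqueue L, D, C, M → queue [L, D, C, M]
Visit L; enqueue J → queue [D, C, M, J]
Visit D; enqueue G, H → queue [C, M, J, G, H]
Visit C; enqueue K, I, O → queue [M, J, G, H, K, I, O]
Visit M → queue [J, G, H, K, I, O]
Visit J; enqueue A, N → queue [G, H, K, I, O, A, N]
Visit G → queue [H, K, I, O, A, N]
Visit H → queue [K, I, O, A, N]
Visit K; enqueue F → queue [I, O, A, N, F]
Visit I; enqueue B → queue [O, A, N, F, B]
Visit O → queue [A, N, F, B]
Visit A → queue [N, F, B]
Visit N → queue [F, B]
Visit F → queue [B]
Visit B → queue []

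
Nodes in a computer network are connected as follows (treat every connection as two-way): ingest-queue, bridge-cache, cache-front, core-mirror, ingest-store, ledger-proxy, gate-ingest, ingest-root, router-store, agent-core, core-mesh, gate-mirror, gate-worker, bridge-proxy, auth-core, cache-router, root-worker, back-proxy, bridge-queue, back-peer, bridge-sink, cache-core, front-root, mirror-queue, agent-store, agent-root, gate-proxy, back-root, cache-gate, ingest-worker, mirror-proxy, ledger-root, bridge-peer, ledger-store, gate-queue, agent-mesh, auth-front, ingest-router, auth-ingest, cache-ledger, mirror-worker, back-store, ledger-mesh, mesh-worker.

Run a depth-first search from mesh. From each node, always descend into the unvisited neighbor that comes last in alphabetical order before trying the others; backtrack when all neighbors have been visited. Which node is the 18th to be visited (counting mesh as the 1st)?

sink

Visit mesh
mesh → worker
worker → root
root → ledger
ledger → store
store → router
router → ingest
ingest → queue
queue → mirror
mirror → proxy
proxy → gate
gate → cache
cache → front
front → auth
auth → core
core → agent
cache → bridge
bridge → sink
bridge → peer
peer → back

Visit order: mesh, worker, root, ledger, store, router, ingest, queue, mirror, proxy, gate, cache, front, auth, core, agent, bridge, sink, peer, back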